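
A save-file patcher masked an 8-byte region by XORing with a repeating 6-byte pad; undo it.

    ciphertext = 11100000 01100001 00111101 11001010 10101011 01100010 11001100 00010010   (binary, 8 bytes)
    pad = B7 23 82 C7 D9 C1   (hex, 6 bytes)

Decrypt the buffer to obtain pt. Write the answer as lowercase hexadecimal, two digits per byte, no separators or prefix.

The 6-byte key repeats, so the effective keystream is b7 23 82 c7 d9 c1 b7 23.
byte 0: e0 xor b7 = 57
byte 1: 61 xor 23 = 42
byte 2: 3d xor 82 = bf
byte 3: ca xor c7 = 0d
byte 4: ab xor d9 = 72
byte 5: 62 xor c1 = a3
byte 6: cc xor b7 = 7b
byte 7: 12 xor 23 = 31

5742bf0d72a37b31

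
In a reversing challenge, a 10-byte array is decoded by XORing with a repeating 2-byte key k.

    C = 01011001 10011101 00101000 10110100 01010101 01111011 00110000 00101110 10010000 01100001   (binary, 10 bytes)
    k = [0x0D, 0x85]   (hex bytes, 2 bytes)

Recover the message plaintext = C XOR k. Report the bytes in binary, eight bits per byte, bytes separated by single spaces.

The 2-byte key repeats, so the effective keystream is 0d 85 0d 85 0d 85 0d 85 0d 85.
byte 0:  89 xor  13 =  84
byte 1: 157 xor 133 =  24
byte 2:  40 xor  13 =  37
byte 3: 180 xor 133 =  49
byte 4:  85 xor  13 =  88
byte 5: 123 xor 133 = 254
byte 6:  48 xor  13 =  61
byte 7:  46 xor 133 = 171
byte 8: 144 xor  13 = 157
byte 9:  97 xor 133 = 228

01010100 00011000 00100101 00110001 01011000 11111110 00111101 10101011 10011101 11100100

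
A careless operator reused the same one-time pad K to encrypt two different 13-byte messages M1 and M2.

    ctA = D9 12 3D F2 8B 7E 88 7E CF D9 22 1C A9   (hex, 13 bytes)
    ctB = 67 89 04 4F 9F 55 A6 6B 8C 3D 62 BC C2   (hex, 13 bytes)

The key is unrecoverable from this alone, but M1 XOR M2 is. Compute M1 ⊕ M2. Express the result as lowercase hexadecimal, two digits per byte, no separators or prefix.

ctA ⊕ ctB = (M1 ⊕ K) ⊕ (M2 ⊕ K) = M1 ⊕ M2 — the shared key cancels under XOR.
byte 0: 11011001 xor 01100111 = 10111110
byte 1: 00010010 xor 10001001 = 10011011
byte 2: 00111101 xor 00000100 = 00111001
byte 3: 11110010 xor 01001111 = 10111101
byte 4: 10001011 xor 10011111 = 00010100
byte 5: 01111110 xor 01010101 = 00101011
byte 6: 10001000 xor 10100110 = 00101110
byte 7: 01111110 xor 01101011 = 00010101
byte 8: 11001111 xor 10001100 = 01000011
byte 9: 11011001 xor 00111101 = 11100100
byte 10: 00100010 xor 01100010 = 01000000
byte 11: 00011100 xor 10111100 = 10100000
byte 12: 10101001 xor 11000010 = 01101011

be9b39bd142b2e1543e440a06b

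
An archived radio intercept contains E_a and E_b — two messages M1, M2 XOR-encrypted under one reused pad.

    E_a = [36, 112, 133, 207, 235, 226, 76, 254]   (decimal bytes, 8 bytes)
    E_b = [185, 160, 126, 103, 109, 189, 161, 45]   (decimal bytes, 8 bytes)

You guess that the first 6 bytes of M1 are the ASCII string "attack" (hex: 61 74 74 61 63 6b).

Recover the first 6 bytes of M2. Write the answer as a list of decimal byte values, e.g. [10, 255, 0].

[252, 164, 143, 201, 229, 52]

First, E_a ⊕ E_b = (M1 ⊕ K) ⊕ (M2 ⊕ K) = M1 ⊕ M2, so the key drops out. Then M2 = (M1 ⊕ M2) ⊕ M1 over the first 6 bytes.
byte 0: (24 ^ b9) ^ 61 = 9d ^ 61 = fc
byte 1: (70 ^ a0) ^ 74 = d0 ^ 74 = a4
byte 2: (85 ^ 7e) ^ 74 = fb ^ 74 = 8f
byte 3: (cf ^ 67) ^ 61 = a8 ^ 61 = c9
byte 4: (eb ^ 6d) ^ 63 = 86 ^ 63 = e5
byte 5: (e2 ^ bd) ^ 6b = 5f ^ 6b = 34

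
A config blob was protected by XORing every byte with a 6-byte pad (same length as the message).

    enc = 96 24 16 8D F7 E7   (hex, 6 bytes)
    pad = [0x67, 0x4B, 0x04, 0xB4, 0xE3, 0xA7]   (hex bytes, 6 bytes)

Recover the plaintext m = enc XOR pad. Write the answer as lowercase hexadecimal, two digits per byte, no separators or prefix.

150 ^ 103 = 241
 36 ^  75 = 111
 22 ^   4 =  18
141 ^ 180 =  57
247 ^ 227 =  20
231 ^ 167 =  64

f16f12391440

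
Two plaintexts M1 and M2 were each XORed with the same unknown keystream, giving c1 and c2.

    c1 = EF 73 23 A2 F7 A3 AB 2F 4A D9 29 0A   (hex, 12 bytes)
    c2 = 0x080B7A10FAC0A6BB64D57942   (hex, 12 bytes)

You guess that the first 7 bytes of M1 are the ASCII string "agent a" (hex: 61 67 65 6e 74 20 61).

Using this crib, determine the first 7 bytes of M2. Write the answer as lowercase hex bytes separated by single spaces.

First, c1 ⊕ c2 = (M1 ⊕ K) ⊕ (M2 ⊕ K) = M1 ⊕ M2, so the key drops out. Then M2 = (M1 ⊕ M2) ⊕ M1 over the first 7 bytes.
byte 0: (ef ⊕ 08) ⊕ 61 = e7 ⊕ 61 = 86
byte 1: (73 ⊕ 0b) ⊕ 67 = 78 ⊕ 67 = 1f
byte 2: (23 ⊕ 7a) ⊕ 65 = 59 ⊕ 65 = 3c
byte 3: (a2 ⊕ 10) ⊕ 6e = b2 ⊕ 6e = dc
byte 4: (f7 ⊕ fa) ⊕ 74 = 0d ⊕ 74 = 79
byte 5: (a3 ⊕ c0) ⊕ 20 = 63 ⊕ 20 = 43
byte 6: (ab ⊕ a6) ⊕ 61 = 0d ⊕ 61 = 6c

86 1f 3c dc 79 43 6c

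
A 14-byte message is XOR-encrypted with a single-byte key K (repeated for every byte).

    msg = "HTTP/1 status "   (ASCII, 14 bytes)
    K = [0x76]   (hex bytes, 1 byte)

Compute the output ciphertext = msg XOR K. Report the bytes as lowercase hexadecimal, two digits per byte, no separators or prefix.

3e22222659475605021702030556

The 1-byte key repeats, so the effective keystream is 76 76 76 76 76 76 76 76 76 76 76 76 76 76.
byte 0:  72 xor 118 =  62
byte 1:  84 xor 118 =  34
byte 2:  84 xor 118 =  34
byte 3:  80 xor 118 =  38
byte 4:  47 xor 118 =  89
byte 5:  49 xor 118 =  71
byte 6:  32 xor 118 =  86
byte 7: 115 xor 118 =   5
byte 8: 116 xor 118 =   2
byte 9:  97 xor 118 =  23
byte 10: 116 xor 118 =   2
byte 11: 117 xor 118 =   3
byte 12: 115 xor 118 =   5
byte 13:  32 xor 118 =  86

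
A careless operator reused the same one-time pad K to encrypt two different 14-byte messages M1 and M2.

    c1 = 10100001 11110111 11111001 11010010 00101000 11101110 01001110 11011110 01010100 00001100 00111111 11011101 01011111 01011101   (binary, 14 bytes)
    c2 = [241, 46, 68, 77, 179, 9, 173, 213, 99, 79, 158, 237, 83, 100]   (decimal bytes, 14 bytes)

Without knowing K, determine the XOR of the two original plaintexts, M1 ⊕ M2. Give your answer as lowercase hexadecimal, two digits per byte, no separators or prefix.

50d9bd9f9be7e30b3743a1300c39

c1 ⊕ c2 = (M1 ⊕ K) ⊕ (M2 ⊕ K) = M1 ⊕ M2 — the shared key cancels under XOR.
a1 ^ f1 = 50
f7 ^ 2e = d9
f9 ^ 44 = bd
d2 ^ 4d = 9f
28 ^ b3 = 9b
ee ^ 09 = e7
4e ^ ad = e3
de ^ d5 = 0b
54 ^ 63 = 37
0c ^ 4f = 43
3f ^ 9e = a1
dd ^ ed = 30
5f ^ 53 = 0c
5d ^ 64 = 39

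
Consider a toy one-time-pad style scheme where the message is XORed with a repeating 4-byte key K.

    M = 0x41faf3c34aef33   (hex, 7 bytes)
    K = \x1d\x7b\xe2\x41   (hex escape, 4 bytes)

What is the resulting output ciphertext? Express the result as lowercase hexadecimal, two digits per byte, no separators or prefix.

The 4-byte key repeats, so the effective keystream is 1d 7b e2 41 1d 7b e2.
byte 0: 01000001 xor 00011101 = 01011100
byte 1: 11111010 xor 01111011 = 10000001
byte 2: 11110011 xor 11100010 = 00010001
byte 3: 11000011 xor 01000001 = 10000010
byte 4: 01001010 xor 00011101 = 01010111
byte 5: 11101111 xor 01111011 = 10010100
byte 6: 00110011 xor 11100010 = 11010001

5c8111825794d1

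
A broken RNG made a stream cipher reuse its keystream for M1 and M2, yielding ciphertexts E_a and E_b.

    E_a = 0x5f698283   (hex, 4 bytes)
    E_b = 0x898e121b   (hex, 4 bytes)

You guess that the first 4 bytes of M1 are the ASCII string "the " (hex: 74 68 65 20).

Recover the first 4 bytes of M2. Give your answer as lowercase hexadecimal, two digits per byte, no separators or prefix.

a28ff5b8

First, E_a ⊕ E_b = (M1 ⊕ K) ⊕ (M2 ⊕ K) = M1 ⊕ M2, so the key drops out. Then M2 = (M1 ⊕ M2) ⊕ M1 over the first 4 bytes.
byte 0: (5f XOR 89) XOR 74 = d6 XOR 74 = a2
byte 1: (69 XOR 8e) XOR 68 = e7 XOR 68 = 8f
byte 2: (82 XOR 12) XOR 65 = 90 XOR 65 = f5
byte 3: (83 XOR 1b) XOR 20 = 98 XOR 20 = b8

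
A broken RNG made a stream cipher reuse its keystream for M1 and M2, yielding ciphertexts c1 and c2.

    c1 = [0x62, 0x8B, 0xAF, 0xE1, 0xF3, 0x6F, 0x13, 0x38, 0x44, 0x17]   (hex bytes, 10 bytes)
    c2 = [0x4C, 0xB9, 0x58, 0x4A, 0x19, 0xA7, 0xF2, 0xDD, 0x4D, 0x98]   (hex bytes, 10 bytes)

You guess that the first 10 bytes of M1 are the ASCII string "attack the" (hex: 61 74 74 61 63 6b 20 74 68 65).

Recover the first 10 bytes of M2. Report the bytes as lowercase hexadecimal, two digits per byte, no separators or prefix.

4f4683ca89a3c19161ea

First, c1 ⊕ c2 = (M1 ⊕ K) ⊕ (M2 ⊕ K) = M1 ⊕ M2, so the key drops out. Then M2 = (M1 ⊕ M2) ⊕ M1 over the first 10 bytes.
byte 0: (62 XOR 4c) XOR 61 = 2e XOR 61 = 4f
byte 1: (8b XOR b9) XOR 74 = 32 XOR 74 = 46
byte 2: (af XOR 58) XOR 74 = f7 XOR 74 = 83
byte 3: (e1 XOR 4a) XOR 61 = ab XOR 61 = ca
byte 4: (f3 XOR 19) XOR 63 = ea XOR 63 = 89
byte 5: (6f XOR a7) XOR 6b = c8 XOR 6b = a3
byte 6: (13 XOR f2) XOR 20 = e1 XOR 20 = c1
byte 7: (38 XOR dd) XOR 74 = e5 XOR 74 = 91
byte 8: (44 XOR 4d) XOR 68 = 09 XOR 68 = 61
byte 9: (17 XOR 98) XOR 65 = 8f XOR 65 = ea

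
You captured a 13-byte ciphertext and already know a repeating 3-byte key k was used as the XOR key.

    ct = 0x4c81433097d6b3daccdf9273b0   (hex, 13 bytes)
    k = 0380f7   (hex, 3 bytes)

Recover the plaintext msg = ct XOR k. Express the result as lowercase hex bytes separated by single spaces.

4f 01 b4 33 17 21 b0 5a 3b dc 12 84 b3

The 3-byte key repeats, so the effective keystream is 03 80 f7 03 80 f7 03 80 f7 03 80 f7 03.
byte 0: 01001100 xor 00000011 = 01001111
byte 1: 10000001 xor 10000000 = 00000001
byte 2: 01000011 xor 11110111 = 10110100
byte 3: 00110000 xor 00000011 = 00110011
byte 4: 10010111 xor 10000000 = 00010111
byte 5: 11010110 xor 11110111 = 00100001
byte 6: 10110011 xor 00000011 = 10110000
byte 7: 11011010 xor 10000000 = 01011010
byte 8: 11001100 xor 11110111 = 00111011
byte 9: 11011111 xor 00000011 = 11011100
byte 10: 10010010 xor 10000000 = 00010010
byte 11: 01110011 xor 11110111 = 10000100
byte 12: 10110000 xor 00000011 = 10110011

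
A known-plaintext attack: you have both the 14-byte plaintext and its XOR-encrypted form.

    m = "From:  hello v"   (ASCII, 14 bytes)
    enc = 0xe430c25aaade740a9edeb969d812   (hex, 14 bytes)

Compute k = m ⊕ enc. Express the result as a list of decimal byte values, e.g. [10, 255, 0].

Since enc = m ⊕ k, XORing both sides with m gives k = m ⊕ enc.
byte 0: 46 xor e4 = a2
byte 1: 72 xor 30 = 42
byte 2: 6f xor c2 = ad
byte 3: 6d xor 5a = 37
byte 4: 3a xor aa = 90
byte 5: 20 xor de = fe
byte 6: 20 xor 74 = 54
byte 7: 68 xor 0a = 62
byte 8: 65 xor 9e = fb
byte 9: 6c xor de = b2
byte 10: 6c xor b9 = d5
byte 11: 6f xor 69 = 06
byte 12: 20 xor d8 = f8
byte 13: 76 xor 12 = 64

[162, 66, 173, 55, 144, 254, 84, 98, 251, 178, 213, 6, 248, 100]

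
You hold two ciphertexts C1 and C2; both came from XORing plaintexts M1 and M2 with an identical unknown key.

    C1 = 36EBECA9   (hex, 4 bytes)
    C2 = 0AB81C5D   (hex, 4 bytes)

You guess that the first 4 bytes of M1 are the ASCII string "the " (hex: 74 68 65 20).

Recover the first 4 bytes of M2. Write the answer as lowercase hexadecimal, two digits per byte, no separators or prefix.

First, C1 ⊕ C2 = (M1 ⊕ K) ⊕ (M2 ⊕ K) = M1 ⊕ M2, so the key drops out. Then M2 = (M1 ⊕ M2) ⊕ M1 over the first 4 bytes.
byte 0: (36 ⊕ 0a) ⊕ 74 = 3c ⊕ 74 = 48
byte 1: (eb ⊕ b8) ⊕ 68 = 53 ⊕ 68 = 3b
byte 2: (ec ⊕ 1c) ⊕ 65 = f0 ⊕ 65 = 95
byte 3: (a9 ⊕ 5d) ⊕ 20 = f4 ⊕ 20 = d4

483b95d4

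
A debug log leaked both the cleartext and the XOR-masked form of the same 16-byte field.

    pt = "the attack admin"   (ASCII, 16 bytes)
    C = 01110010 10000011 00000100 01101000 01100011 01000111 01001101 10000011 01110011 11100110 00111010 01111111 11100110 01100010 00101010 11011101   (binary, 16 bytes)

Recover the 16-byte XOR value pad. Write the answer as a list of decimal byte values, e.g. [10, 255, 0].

[6, 235, 97, 72, 2, 51, 57, 226, 16, 141, 26, 30, 130, 15, 67, 179]

Since C = pt ⊕ pad, XORing both sides with pt gives pad = pt ⊕ C.
74 ⊕ 72 = 06
68 ⊕ 83 = eb
65 ⊕ 04 = 61
20 ⊕ 68 = 48
61 ⊕ 63 = 02
74 ⊕ 47 = 33
74 ⊕ 4d = 39
61 ⊕ 83 = e2
63 ⊕ 73 = 10
6b ⊕ e6 = 8d
20 ⊕ 3a = 1a
61 ⊕ 7f = 1e
64 ⊕ e6 = 82
6d ⊕ 62 = 0f
69 ⊕ 2a = 43
6e ⊕ dd = b3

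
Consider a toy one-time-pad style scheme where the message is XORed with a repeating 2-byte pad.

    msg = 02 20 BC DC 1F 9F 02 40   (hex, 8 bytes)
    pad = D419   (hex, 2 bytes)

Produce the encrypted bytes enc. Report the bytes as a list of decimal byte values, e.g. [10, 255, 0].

The 2-byte key repeats, so the effective keystream is d4 19 d4 19 d4 19 d4 19.
byte 0: 02 xor d4 = d6
byte 1: 20 xor 19 = 39
byte 2: bc xor d4 = 68
byte 3: dc xor 19 = c5
byte 4: 1f xor d4 = cb
byte 5: 9f xor 19 = 86
byte 6: 02 xor d4 = d6
byte 7: 40 xor 19 = 59

[214, 57, 104, 197, 203, 134, 214, 89]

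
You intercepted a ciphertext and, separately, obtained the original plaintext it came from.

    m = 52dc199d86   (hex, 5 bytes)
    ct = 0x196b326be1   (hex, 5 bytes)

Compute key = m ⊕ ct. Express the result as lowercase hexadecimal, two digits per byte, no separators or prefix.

4bb72bf667

Since ct = m ⊕ key, XORing both sides with m gives key = m ⊕ ct.
52 ⊕ 19 = 4b
dc ⊕ 6b = b7
19 ⊕ 32 = 2b
9d ⊕ 6b = f6
86 ⊕ e1 = 67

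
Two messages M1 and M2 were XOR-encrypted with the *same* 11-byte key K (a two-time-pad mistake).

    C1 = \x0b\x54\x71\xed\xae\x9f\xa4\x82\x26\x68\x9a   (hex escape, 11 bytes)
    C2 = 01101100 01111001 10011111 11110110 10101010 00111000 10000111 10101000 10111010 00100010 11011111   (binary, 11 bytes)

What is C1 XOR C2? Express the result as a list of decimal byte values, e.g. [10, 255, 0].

C1 ⊕ C2 = (M1 ⊕ K) ⊕ (M2 ⊕ K) = M1 ⊕ M2 — the shared key cancels under XOR.
byte 0:  11 ^ 108 = 103
byte 1:  84 ^ 121 =  45
byte 2: 113 ^ 159 = 238
byte 3: 237 ^ 246 =  27
byte 4: 174 ^ 170 =   4
byte 5: 159 ^  56 = 167
byte 6: 164 ^ 135 =  35
byte 7: 130 ^ 168 =  42
byte 8:  38 ^ 186 = 156
byte 9: 104 ^  34 =  74
byte 10: 154 ^ 223 =  69

[103, 45, 238, 27, 4, 167, 35, 42, 156, 74, 69]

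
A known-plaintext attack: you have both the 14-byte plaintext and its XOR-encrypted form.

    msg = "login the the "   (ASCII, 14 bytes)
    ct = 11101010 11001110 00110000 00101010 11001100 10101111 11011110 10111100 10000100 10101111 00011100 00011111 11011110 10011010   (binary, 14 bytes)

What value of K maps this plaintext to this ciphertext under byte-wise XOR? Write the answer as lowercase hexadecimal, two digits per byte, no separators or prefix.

Since ct = msg ⊕ K, XORing both sides with msg gives K = msg ⊕ ct.
01101100 XOR 11101010 = 10000110
01101111 XOR 11001110 = 10100001
01100111 XOR 00110000 = 01010111
01101001 XOR 00101010 = 01000011
01101110 XOR 11001100 = 10100010
00100000 XOR 10101111 = 10001111
01110100 XOR 11011110 = 10101010
01101000 XOR 10111100 = 11010100
01100101 XOR 10000100 = 11100001
00100000 XOR 10101111 = 10001111
01110100 XOR 00011100 = 01101000
01101000 XOR 00011111 = 01110111
01100101 XOR 11011110 = 10111011
00100000 XOR 10011010 = 10111010

86a15743a28faad4e18f6877bbba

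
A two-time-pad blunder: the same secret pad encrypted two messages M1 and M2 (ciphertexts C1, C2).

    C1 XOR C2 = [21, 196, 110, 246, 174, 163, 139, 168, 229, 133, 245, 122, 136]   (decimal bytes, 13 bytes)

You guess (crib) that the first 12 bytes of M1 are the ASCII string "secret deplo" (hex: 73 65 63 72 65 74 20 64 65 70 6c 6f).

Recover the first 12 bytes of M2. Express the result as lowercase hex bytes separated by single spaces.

Since C1 ⊕ C2 = M1 ⊕ M2, XORing with the guessed M1 bytes yields the corresponding M2 bytes: M2 = (C1 ⊕ C2) ⊕ M1.
15 ⊕ 73 = 66
c4 ⊕ 65 = a1
6e ⊕ 63 = 0d
f6 ⊕ 72 = 84
ae ⊕ 65 = cb
a3 ⊕ 74 = d7
8b ⊕ 20 = ab
a8 ⊕ 64 = cc
e5 ⊕ 65 = 80
85 ⊕ 70 = f5
f5 ⊕ 6c = 99
7a ⊕ 6f = 15

66 a1 0d 84 cb d7 ab cc 80 f5 99 15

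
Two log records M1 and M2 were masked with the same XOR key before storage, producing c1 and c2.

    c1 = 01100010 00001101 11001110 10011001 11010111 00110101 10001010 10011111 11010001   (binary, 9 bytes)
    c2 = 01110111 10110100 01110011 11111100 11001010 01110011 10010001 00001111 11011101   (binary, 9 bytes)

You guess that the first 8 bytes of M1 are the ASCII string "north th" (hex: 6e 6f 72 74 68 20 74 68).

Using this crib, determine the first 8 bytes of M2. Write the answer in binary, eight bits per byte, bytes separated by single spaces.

01111011 11010110 11001111 00010001 01110101 01100110 01101111 11111000

First, c1 ⊕ c2 = (M1 ⊕ K) ⊕ (M2 ⊕ K) = M1 ⊕ M2, so the key drops out. Then M2 = (M1 ⊕ M2) ⊕ M1 over the first 8 bytes.
byte 0: (62 XOR 77) XOR 6e = 15 XOR 6e = 7b
byte 1: (0d XOR b4) XOR 6f = b9 XOR 6f = d6
byte 2: (ce XOR 73) XOR 72 = bd XOR 72 = cf
byte 3: (99 XOR fc) XOR 74 = 65 XOR 74 = 11
byte 4: (d7 XOR ca) XOR 68 = 1d XOR 68 = 75
byte 5: (35 XOR 73) XOR 20 = 46 XOR 20 = 66
byte 6: (8a XOR 91) XOR 74 = 1b XOR 74 = 6f
byte 7: (9f XOR 0f) XOR 68 = 90 XOR 68 = f8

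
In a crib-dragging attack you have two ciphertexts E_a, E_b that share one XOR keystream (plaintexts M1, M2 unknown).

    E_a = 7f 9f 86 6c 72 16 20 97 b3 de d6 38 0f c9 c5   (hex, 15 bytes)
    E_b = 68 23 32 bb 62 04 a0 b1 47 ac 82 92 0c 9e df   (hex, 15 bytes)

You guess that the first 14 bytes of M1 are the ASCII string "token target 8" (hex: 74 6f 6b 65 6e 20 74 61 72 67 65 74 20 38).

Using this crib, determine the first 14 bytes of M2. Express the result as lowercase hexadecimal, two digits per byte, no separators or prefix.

First, E_a ⊕ E_b = (M1 ⊕ K) ⊕ (M2 ⊕ K) = M1 ⊕ M2, so the key drops out. Then M2 = (M1 ⊕ M2) ⊕ M1 over the first 14 bytes.
byte 0: (7f ^ 68) ^ 74 = 17 ^ 74 = 63
byte 1: (9f ^ 23) ^ 6f = bc ^ 6f = d3
byte 2: (86 ^ 32) ^ 6b = b4 ^ 6b = df
byte 3: (6c ^ bb) ^ 65 = d7 ^ 65 = b2
byte 4: (72 ^ 62) ^ 6e = 10 ^ 6e = 7e
byte 5: (16 ^ 04) ^ 20 = 12 ^ 20 = 32
byte 6: (20 ^ a0) ^ 74 = 80 ^ 74 = f4
byte 7: (97 ^ b1) ^ 61 = 26 ^ 61 = 47
byte 8: (b3 ^ 47) ^ 72 = f4 ^ 72 = 86
byte 9: (de ^ ac) ^ 67 = 72 ^ 67 = 15
byte 10: (d6 ^ 82) ^ 65 = 54 ^ 65 = 31
byte 11: (38 ^ 92) ^ 74 = aa ^ 74 = de
byte 12: (0f ^ 0c) ^ 20 = 03 ^ 20 = 23
byte 13: (c9 ^ 9e) ^ 38 = 57 ^ 38 = 6f

63d3dfb27e32f447861531de236f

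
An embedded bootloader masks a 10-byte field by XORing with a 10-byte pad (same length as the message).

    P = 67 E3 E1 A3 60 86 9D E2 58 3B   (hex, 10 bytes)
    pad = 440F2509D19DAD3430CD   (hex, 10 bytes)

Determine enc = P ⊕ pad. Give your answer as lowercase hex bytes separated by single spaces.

23 ec c4 aa b1 1b 30 d6 68 f6

byte 0: 67 XOR 44 = 23
byte 1: e3 XOR 0f = ec
byte 2: e1 XOR 25 = c4
byte 3: a3 XOR 09 = aa
byte 4: 60 XOR d1 = b1
byte 5: 86 XOR 9d = 1b
byte 6: 9d XOR ad = 30
byte 7: e2 XOR 34 = d6
byte 8: 58 XOR 30 = 68
byte 9: 3b XOR cd = f6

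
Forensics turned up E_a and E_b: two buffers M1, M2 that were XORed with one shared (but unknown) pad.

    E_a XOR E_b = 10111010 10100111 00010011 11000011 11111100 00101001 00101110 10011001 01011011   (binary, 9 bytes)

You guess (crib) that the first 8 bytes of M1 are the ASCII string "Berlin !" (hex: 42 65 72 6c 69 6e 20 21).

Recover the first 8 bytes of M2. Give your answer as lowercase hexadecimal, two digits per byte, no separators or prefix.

f8c261af95470eb8

Since E_a ⊕ E_b = M1 ⊕ M2, XORing with the guessed M1 bytes yields the corresponding M2 bytes: M2 = (E_a ⊕ E_b) ⊕ M1.
ba ⊕ 42 = f8
a7 ⊕ 65 = c2
13 ⊕ 72 = 61
c3 ⊕ 6c = af
fc ⊕ 69 = 95
29 ⊕ 6e = 47
2e ⊕ 20 = 0e
99 ⊕ 21 = b8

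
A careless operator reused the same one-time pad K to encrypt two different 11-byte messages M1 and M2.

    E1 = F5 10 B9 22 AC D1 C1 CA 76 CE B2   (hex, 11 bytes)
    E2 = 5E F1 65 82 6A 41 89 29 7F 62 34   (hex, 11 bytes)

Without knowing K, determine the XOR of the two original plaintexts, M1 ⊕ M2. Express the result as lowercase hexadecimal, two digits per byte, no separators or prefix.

abe1dca0c69048e309ac86

E1 ⊕ E2 = (M1 ⊕ K) ⊕ (M2 ⊕ K) = M1 ⊕ M2 — the shared key cancels under XOR.
f5 ^ 5e = ab
10 ^ f1 = e1
b9 ^ 65 = dc
22 ^ 82 = a0
ac ^ 6a = c6
d1 ^ 41 = 90
c1 ^ 89 = 48
ca ^ 29 = e3
76 ^ 7f = 09
ce ^ 62 = ac
b2 ^ 34 = 86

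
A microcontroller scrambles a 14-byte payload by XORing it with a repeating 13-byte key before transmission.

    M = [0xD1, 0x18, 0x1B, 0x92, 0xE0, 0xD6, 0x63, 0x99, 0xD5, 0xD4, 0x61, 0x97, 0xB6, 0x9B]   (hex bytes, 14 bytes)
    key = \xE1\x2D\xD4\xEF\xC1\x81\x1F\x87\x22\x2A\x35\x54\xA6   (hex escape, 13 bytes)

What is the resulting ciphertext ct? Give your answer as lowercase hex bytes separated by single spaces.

30 35 cf 7d 21 57 7c 1e f7 fe 54 c3 10 7a

The 13-byte key repeats, so the effective keystream is e1 2d d4 ef c1 81 1f 87 22 2a 35 54 a6 e1.
byte 0: d1 xor e1 = 30
byte 1: 18 xor 2d = 35
byte 2: 1b xor d4 = cf
byte 3: 92 xor ef = 7d
byte 4: e0 xor c1 = 21
byte 5: d6 xor 81 = 57
byte 6: 63 xor 1f = 7c
byte 7: 99 xor 87 = 1e
byte 8: d5 xor 22 = f7
byte 9: d4 xor 2a = fe
byte 10: 61 xor 35 = 54
byte 11: 97 xor 54 = c3
byte 12: b6 xor a6 = 10
byte 13: 9b xor e1 = 7a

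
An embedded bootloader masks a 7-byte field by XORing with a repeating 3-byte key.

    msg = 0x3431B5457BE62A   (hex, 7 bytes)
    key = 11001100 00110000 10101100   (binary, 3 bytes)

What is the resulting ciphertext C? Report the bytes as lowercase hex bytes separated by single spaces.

f8 01 19 89 4b 4a e6

The 3-byte key repeats, so the effective keystream is cc 30 ac cc 30 ac cc.
byte 0: 00110100 ⊕ 11001100 = 11111000
byte 1: 00110001 ⊕ 00110000 = 00000001
byte 2: 10110101 ⊕ 10101100 = 00011001
byte 3: 01000101 ⊕ 11001100 = 10001001
byte 4: 01111011 ⊕ 00110000 = 01001011
byte 5: 11100110 ⊕ 10101100 = 01001010
byte 6: 00101010 ⊕ 11001100 = 11100110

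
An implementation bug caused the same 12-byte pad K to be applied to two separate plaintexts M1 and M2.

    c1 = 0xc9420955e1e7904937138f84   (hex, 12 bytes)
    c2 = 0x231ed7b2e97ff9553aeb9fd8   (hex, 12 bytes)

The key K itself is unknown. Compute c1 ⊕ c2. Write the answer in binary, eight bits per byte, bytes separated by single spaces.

c1 ⊕ c2 = (M1 ⊕ K) ⊕ (M2 ⊕ K) = M1 ⊕ M2 — the shared key cancels under XOR.
byte 0: c9 XOR 23 = ea
byte 1: 42 XOR 1e = 5c
byte 2: 09 XOR d7 = de
byte 3: 55 XOR b2 = e7
byte 4: e1 XOR e9 = 08
byte 5: e7 XOR 7f = 98
byte 6: 90 XOR f9 = 69
byte 7: 49 XOR 55 = 1c
byte 8: 37 XOR 3a = 0d
byte 9: 13 XOR eb = f8
byte 10: 8f XOR 9f = 10
byte 11: 84 XOR d8 = 5c

11101010 01011100 11011110 11100111 00001000 10011000 01101001 00011100 00001101 11111000 00010000 01011100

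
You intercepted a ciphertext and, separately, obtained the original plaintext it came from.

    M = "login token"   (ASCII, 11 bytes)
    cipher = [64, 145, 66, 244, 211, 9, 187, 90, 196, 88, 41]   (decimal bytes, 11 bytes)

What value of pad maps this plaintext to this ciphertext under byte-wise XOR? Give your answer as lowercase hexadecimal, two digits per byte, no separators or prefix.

Since cipher = M ⊕ pad, XORing both sides with M gives pad = M ⊕ cipher.
byte 0: 01101100 ⊕ 01000000 = 00101100
byte 1: 01101111 ⊕ 10010001 = 11111110
byte 2: 01100111 ⊕ 01000010 = 00100101
byte 3: 01101001 ⊕ 11110100 = 10011101
byte 4: 01101110 ⊕ 11010011 = 10111101
byte 5: 00100000 ⊕ 00001001 = 00101001
byte 6: 01110100 ⊕ 10111011 = 11001111
byte 7: 01101111 ⊕ 01011010 = 00110101
byte 8: 01101011 ⊕ 11000100 = 10101111
byte 9: 01100101 ⊕ 01011000 = 00111101
byte 10: 01101110 ⊕ 00101001 = 01000111

2cfe259dbd29cf35af3d47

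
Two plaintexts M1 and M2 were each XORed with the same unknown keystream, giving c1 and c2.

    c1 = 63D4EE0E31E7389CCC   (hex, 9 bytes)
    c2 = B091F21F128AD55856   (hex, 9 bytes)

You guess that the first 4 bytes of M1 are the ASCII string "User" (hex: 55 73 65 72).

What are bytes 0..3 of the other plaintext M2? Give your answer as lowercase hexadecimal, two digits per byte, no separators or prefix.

86367963

First, c1 ⊕ c2 = (M1 ⊕ K) ⊕ (M2 ⊕ K) = M1 ⊕ M2, so the key drops out. Then M2 = (M1 ⊕ M2) ⊕ M1 over the first 4 bytes.
byte 0: (63 xor b0) xor 55 = d3 xor 55 = 86
byte 1: (d4 xor 91) xor 73 = 45 xor 73 = 36
byte 2: (ee xor f2) xor 65 = 1c xor 65 = 79
byte 3: (0e xor 1f) xor 72 = 11 xor 72 = 63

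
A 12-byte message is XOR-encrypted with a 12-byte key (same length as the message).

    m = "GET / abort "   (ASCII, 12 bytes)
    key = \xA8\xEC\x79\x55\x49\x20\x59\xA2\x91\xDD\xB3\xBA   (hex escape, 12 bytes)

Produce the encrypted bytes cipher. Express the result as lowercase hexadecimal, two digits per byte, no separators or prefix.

byte 0: 47 xor a8 = ef
byte 1: 45 xor ec = a9
byte 2: 54 xor 79 = 2d
byte 3: 20 xor 55 = 75
byte 4: 2f xor 49 = 66
byte 5: 20 xor 20 = 00
byte 6: 61 xor 59 = 38
byte 7: 62 xor a2 = c0
byte 8: 6f xor 91 = fe
byte 9: 72 xor dd = af
byte 10: 74 xor b3 = c7
byte 11: 20 xor ba = 9a

efa92d75660038c0feafc79a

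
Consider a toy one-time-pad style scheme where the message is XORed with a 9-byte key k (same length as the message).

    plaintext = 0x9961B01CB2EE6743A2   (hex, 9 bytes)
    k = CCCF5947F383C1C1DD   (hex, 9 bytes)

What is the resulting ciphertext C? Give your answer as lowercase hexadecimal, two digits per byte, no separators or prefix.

99 XOR cc = 55
61 XOR cf = ae
b0 XOR 59 = e9
1c XOR 47 = 5b
b2 XOR f3 = 41
ee XOR 83 = 6d
67 XOR c1 = a6
43 XOR c1 = 82
a2 XOR dd = 7f

55aee95b416da6827f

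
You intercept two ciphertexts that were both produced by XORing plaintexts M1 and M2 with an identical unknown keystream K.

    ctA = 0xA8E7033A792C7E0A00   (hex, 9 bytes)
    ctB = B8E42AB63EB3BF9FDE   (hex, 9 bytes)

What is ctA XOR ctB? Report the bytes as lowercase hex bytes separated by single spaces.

ctA ⊕ ctB = (M1 ⊕ K) ⊕ (M2 ⊕ K) = M1 ⊕ M2 — the shared key cancels under XOR.
byte 0: a8 ⊕ b8 = 10
byte 1: e7 ⊕ e4 = 03
byte 2: 03 ⊕ 2a = 29
byte 3: 3a ⊕ b6 = 8c
byte 4: 79 ⊕ 3e = 47
byte 5: 2c ⊕ b3 = 9f
byte 6: 7e ⊕ bf = c1
byte 7: 0a ⊕ 9f = 95
byte 8: 00 ⊕ de = de

10 03 29 8c 47 9f c1 95 de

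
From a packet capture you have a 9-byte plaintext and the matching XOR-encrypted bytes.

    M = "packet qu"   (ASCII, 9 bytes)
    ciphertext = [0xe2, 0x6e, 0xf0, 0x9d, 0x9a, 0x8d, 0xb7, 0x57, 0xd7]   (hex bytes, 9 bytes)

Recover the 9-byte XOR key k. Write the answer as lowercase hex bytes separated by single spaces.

92 0f 93 f6 ff f9 97 26 a2

Since ciphertext = M ⊕ k, XORing both sides with M gives k = M ⊕ ciphertext.
byte 0: 70 ^ e2 = 92
byte 1: 61 ^ 6e = 0f
byte 2: 63 ^ f0 = 93
byte 3: 6b ^ 9d = f6
byte 4: 65 ^ 9a = ff
byte 5: 74 ^ 8d = f9
byte 6: 20 ^ b7 = 97
byte 7: 71 ^ 57 = 26
byte 8: 75 ^ d7 = a2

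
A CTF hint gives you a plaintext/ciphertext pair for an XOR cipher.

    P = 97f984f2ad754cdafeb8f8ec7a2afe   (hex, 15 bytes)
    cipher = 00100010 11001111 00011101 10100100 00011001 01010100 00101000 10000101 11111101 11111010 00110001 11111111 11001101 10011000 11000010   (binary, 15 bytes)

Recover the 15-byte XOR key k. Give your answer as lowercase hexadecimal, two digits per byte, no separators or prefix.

Since cipher = P ⊕ k, XORing both sides with P gives k = P ⊕ cipher.
10010111 XOR 00100010 = 10110101
11111001 XOR 11001111 = 00110110
10000100 XOR 00011101 = 10011001
11110010 XOR 10100100 = 01010110
10101101 XOR 00011001 = 10110100
01110101 XOR 01010100 = 00100001
01001100 XOR 00101000 = 01100100
11011010 XOR 10000101 = 01011111
11111110 XOR 11111101 = 00000011
10111000 XOR 11111010 = 01000010
11111000 XOR 00110001 = 11001001
11101100 XOR 11111111 = 00010011
01111010 XOR 11001101 = 10110111
00101010 XOR 10011000 = 10110010
11111110 XOR 11000010 = 00111100

b5369956b421645f0342c913b7b23c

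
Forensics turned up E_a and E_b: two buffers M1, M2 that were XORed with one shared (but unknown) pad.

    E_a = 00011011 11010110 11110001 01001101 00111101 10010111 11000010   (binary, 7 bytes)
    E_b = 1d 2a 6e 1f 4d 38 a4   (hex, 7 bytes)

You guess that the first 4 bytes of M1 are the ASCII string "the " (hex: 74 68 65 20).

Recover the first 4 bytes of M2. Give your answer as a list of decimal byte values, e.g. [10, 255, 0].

First, E_a ⊕ E_b = (M1 ⊕ K) ⊕ (M2 ⊕ K) = M1 ⊕ M2, so the key drops out. Then M2 = (M1 ⊕ M2) ⊕ M1 over the first 4 bytes.
byte 0: (1b XOR 1d) XOR 74 = 06 XOR 74 = 72
byte 1: (d6 XOR 2a) XOR 68 = fc XOR 68 = 94
byte 2: (f1 XOR 6e) XOR 65 = 9f XOR 65 = fa
byte 3: (4d XOR 1f) XOR 20 = 52 XOR 20 = 72

[114, 148, 250, 114]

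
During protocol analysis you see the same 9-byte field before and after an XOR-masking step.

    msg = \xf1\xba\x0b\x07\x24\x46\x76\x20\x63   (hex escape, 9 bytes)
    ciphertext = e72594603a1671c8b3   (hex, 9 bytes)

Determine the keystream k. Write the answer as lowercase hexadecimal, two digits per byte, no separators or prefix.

169f9f671e5007e8d0

Since ciphertext = msg ⊕ k, XORing both sides with msg gives k = msg ⊕ ciphertext.
byte 0: 241 xor 231 =  22
byte 1: 186 xor  37 = 159
byte 2:  11 xor 148 = 159
byte 3:   7 xor  96 = 103
byte 4:  36 xor  58 =  30
byte 5:  70 xor  22 =  80
byte 6: 118 xor 113 =   7
byte 7:  32 xor 200 = 232
byte 8:  99 xor 179 = 208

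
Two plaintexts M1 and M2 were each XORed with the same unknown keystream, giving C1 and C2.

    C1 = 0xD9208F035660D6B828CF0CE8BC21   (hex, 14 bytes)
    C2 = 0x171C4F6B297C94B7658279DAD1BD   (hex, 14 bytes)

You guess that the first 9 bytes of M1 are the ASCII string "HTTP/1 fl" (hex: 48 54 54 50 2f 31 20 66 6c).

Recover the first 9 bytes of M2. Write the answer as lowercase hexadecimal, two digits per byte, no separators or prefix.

86689438502d626921

First, C1 ⊕ C2 = (M1 ⊕ K) ⊕ (M2 ⊕ K) = M1 ⊕ M2, so the key drops out. Then M2 = (M1 ⊕ M2) ⊕ M1 over the first 9 bytes.
byte 0: (d9 ^ 17) ^ 48 = ce ^ 48 = 86
byte 1: (20 ^ 1c) ^ 54 = 3c ^ 54 = 68
byte 2: (8f ^ 4f) ^ 54 = c0 ^ 54 = 94
byte 3: (03 ^ 6b) ^ 50 = 68 ^ 50 = 38
byte 4: (56 ^ 29) ^ 2f = 7f ^ 2f = 50
byte 5: (60 ^ 7c) ^ 31 = 1c ^ 31 = 2d
byte 6: (d6 ^ 94) ^ 20 = 42 ^ 20 = 62
byte 7: (b8 ^ b7) ^ 66 = 0f ^ 66 = 69
byte 8: (28 ^ 65) ^ 6c = 4d ^ 6c = 21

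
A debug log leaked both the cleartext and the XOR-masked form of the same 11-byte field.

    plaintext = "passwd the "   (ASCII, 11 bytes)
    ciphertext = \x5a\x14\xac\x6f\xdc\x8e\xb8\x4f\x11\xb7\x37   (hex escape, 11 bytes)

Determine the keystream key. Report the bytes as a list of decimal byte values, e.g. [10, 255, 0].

Since ciphertext = plaintext ⊕ key, XORing both sides with plaintext gives key = plaintext ⊕ ciphertext.
byte 0: 70 ^ 5a = 2a
byte 1: 61 ^ 14 = 75
byte 2: 73 ^ ac = df
byte 3: 73 ^ 6f = 1c
byte 4: 77 ^ dc = ab
byte 5: 64 ^ 8e = ea
byte 6: 20 ^ b8 = 98
byte 7: 74 ^ 4f = 3b
byte 8: 68 ^ 11 = 79
byte 9: 65 ^ b7 = d2
byte 10: 20 ^ 37 = 17

[42, 117, 223, 28, 171, 234, 152, 59, 121, 210, 23]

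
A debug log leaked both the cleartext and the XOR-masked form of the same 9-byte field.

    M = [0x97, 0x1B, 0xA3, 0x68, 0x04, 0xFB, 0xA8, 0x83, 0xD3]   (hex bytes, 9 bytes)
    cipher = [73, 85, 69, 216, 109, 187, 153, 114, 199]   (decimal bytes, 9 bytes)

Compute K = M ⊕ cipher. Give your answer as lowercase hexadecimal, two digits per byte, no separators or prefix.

Since cipher = M ⊕ K, XORing both sides with M gives K = M ⊕ cipher.
151 ⊕  73 = 222
 27 ⊕  85 =  78
163 ⊕  69 = 230
104 ⊕ 216 = 176
  4 ⊕ 109 = 105
251 ⊕ 187 =  64
168 ⊕ 153 =  49
131 ⊕ 114 = 241
211 ⊕ 199 =  20

de4ee6b0694031f114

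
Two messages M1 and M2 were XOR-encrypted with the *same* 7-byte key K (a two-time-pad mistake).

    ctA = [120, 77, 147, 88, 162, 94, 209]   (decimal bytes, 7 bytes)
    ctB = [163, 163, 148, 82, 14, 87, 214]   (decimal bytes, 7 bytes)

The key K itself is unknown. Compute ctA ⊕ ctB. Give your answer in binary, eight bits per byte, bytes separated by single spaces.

ctA ⊕ ctB = (M1 ⊕ K) ⊕ (M2 ⊕ K) = M1 ⊕ M2 — the shared key cancels under XOR.
byte 0: 78 ⊕ a3 = db
byte 1: 4d ⊕ a3 = ee
byte 2: 93 ⊕ 94 = 07
byte 3: 58 ⊕ 52 = 0a
byte 4: a2 ⊕ 0e = ac
byte 5: 5e ⊕ 57 = 09
byte 6: d1 ⊕ d6 = 07

11011011 11101110 00000111 00001010 10101100 00001001 00000111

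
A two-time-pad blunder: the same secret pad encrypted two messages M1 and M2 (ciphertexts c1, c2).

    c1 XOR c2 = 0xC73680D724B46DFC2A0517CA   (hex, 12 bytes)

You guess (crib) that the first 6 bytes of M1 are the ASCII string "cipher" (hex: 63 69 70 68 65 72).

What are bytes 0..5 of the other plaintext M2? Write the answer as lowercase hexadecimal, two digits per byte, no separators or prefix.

a45ff0bf41c6

Since c1 ⊕ c2 = M1 ⊕ M2, XORing with the guessed M1 bytes yields the corresponding M2 bytes: M2 = (c1 ⊕ c2) ⊕ M1.
c7 ^ 63 = a4
36 ^ 69 = 5f
80 ^ 70 = f0
d7 ^ 68 = bf
24 ^ 65 = 41
b4 ^ 72 = c6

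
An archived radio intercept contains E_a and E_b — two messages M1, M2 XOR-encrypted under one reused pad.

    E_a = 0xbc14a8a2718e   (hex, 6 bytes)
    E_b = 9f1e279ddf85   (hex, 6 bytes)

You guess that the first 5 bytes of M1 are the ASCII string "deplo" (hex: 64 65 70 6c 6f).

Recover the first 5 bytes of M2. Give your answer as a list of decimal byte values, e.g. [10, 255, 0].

First, E_a ⊕ E_b = (M1 ⊕ K) ⊕ (M2 ⊕ K) = M1 ⊕ M2, so the key drops out. Then M2 = (M1 ⊕ M2) ⊕ M1 over the first 5 bytes.
byte 0: (bc XOR 9f) XOR 64 = 23 XOR 64 = 47
byte 1: (14 XOR 1e) XOR 65 = 0a XOR 65 = 6f
byte 2: (a8 XOR 27) XOR 70 = 8f XOR 70 = ff
byte 3: (a2 XOR 9d) XOR 6c = 3f XOR 6c = 53
byte 4: (71 XOR df) XOR 6f = ae XOR 6f = c1

[71, 111, 255, 83, 193]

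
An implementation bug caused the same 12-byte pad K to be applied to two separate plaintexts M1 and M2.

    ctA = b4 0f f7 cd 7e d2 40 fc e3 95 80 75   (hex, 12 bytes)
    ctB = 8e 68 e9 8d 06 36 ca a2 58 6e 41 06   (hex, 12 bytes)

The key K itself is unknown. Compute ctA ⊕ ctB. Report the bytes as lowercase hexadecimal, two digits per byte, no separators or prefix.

ctA ⊕ ctB = (M1 ⊕ K) ⊕ (M2 ⊕ K) = M1 ⊕ M2 — the shared key cancels under XOR.
byte 0: 180 XOR 142 =  58
byte 1:  15 XOR 104 = 103
byte 2: 247 XOR 233 =  30
byte 3: 205 XOR 141 =  64
byte 4: 126 XOR   6 = 120
byte 5: 210 XOR  54 = 228
byte 6:  64 XOR 202 = 138
byte 7: 252 XOR 162 =  94
byte 8: 227 XOR  88 = 187
byte 9: 149 XOR 110 = 251
byte 10: 128 XOR  65 = 193
byte 11: 117 XOR   6 = 115

3a671e4078e48a5ebbfbc173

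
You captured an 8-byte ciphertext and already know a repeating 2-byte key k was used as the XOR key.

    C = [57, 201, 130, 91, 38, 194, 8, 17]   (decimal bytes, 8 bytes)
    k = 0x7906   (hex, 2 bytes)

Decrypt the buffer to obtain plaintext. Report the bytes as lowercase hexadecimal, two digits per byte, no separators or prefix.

40cffb5d5fc47117

The 2-byte key repeats, so the effective keystream is 79 06 79 06 79 06 79 06.
byte 0: 39 ^ 79 = 40
byte 1: c9 ^ 06 = cf
byte 2: 82 ^ 79 = fb
byte 3: 5b ^ 06 = 5d
byte 4: 26 ^ 79 = 5f
byte 5: c2 ^ 06 = c4
byte 6: 08 ^ 79 = 71
byte 7: 11 ^ 06 = 17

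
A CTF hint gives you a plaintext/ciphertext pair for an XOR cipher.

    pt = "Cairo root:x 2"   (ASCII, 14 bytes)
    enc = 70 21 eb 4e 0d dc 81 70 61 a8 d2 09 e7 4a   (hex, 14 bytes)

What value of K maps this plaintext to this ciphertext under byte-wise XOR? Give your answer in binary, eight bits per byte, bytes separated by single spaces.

00110011 01000000 10000010 00111100 01100010 11111100 11110011 00011111 00001110 11011100 11101000 01110001 11000111 01111000

Since enc = pt ⊕ K, XORing both sides with pt gives K = pt ⊕ enc.
 67 xor 112 =  51
 97 xor  33 =  64
105 xor 235 = 130
114 xor  78 =  60
111 xor  13 =  98
 32 xor 220 = 252
114 xor 129 = 243
111 xor 112 =  31
111 xor  97 =  14
116 xor 168 = 220
 58 xor 210 = 232
120 xor   9 = 113
 32 xor 231 = 199
 50 xor  74 = 120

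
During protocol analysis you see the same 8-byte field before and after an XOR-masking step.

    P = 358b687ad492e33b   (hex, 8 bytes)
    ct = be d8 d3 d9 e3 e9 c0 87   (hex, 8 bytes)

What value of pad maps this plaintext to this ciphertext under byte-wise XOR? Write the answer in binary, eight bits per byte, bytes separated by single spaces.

Since ct = P ⊕ pad, XORing both sides with P gives pad = P ⊕ ct.
00110101 ⊕ 10111110 = 10001011
10001011 ⊕ 11011000 = 01010011
01101000 ⊕ 11010011 = 10111011
01111010 ⊕ 11011001 = 10100011
11010100 ⊕ 11100011 = 00110111
10010010 ⊕ 11101001 = 01111011
11100011 ⊕ 11000000 = 00100011
00111011 ⊕ 10000111 = 10111100

10001011 01010011 10111011 10100011 00110111 01111011 00100011 10111100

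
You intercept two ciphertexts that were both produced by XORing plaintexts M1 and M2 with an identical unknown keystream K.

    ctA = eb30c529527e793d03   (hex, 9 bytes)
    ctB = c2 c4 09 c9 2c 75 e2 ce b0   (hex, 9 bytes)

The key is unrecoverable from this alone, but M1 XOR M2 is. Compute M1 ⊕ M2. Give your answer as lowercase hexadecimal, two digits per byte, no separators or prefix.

29f4cce07e0b9bf3b3

ctA ⊕ ctB = (M1 ⊕ K) ⊕ (M2 ⊕ K) = M1 ⊕ M2 — the shared key cancels under XOR.
235 XOR 194 =  41
 48 XOR 196 = 244
197 XOR   9 = 204
 41 XOR 201 = 224
 82 XOR  44 = 126
126 XOR 117 =  11
121 XOR 226 = 155
 61 XOR 206 = 243
  3 XOR 176 = 179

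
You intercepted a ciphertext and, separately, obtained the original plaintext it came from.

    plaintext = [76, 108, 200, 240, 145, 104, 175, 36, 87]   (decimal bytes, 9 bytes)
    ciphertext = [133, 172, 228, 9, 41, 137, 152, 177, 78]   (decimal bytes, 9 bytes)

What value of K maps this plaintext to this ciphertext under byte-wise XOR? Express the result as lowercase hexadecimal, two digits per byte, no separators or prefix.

c9c02cf9b8e1379519

Since ciphertext = plaintext ⊕ K, XORing both sides with plaintext gives K = plaintext ⊕ ciphertext.
4c XOR 85 = c9
6c XOR ac = c0
c8 XOR e4 = 2c
f0 XOR 09 = f9
91 XOR 29 = b8
68 XOR 89 = e1
af XOR 98 = 37
24 XOR b1 = 95
57 XOR 4e = 19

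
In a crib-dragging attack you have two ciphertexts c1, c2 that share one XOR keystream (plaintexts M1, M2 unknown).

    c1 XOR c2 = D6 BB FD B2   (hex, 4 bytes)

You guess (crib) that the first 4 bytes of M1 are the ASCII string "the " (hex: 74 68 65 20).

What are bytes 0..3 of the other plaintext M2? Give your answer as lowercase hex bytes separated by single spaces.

a2 d3 98 92

Since c1 ⊕ c2 = M1 ⊕ M2, XORing with the guessed M1 bytes yields the corresponding M2 bytes: M2 = (c1 ⊕ c2) ⊕ M1.
byte 0: 11010110 ^ 01110100 = 10100010
byte 1: 10111011 ^ 01101000 = 11010011
byte 2: 11111101 ^ 01100101 = 10011000
byte 3: 10110010 ^ 00100000 = 10010010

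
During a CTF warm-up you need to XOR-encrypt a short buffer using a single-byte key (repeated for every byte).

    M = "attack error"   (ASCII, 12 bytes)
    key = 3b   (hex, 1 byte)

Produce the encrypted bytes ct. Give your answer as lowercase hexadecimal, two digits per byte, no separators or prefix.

5a4f4f5a58501b5e49495449

The 1-byte key repeats, so the effective keystream is 3b 3b 3b 3b 3b 3b 3b 3b 3b 3b 3b 3b.
byte 0: 61 xor 3b = 5a
byte 1: 74 xor 3b = 4f
byte 2: 74 xor 3b = 4f
byte 3: 61 xor 3b = 5a
byte 4: 63 xor 3b = 58
byte 5: 6b xor 3b = 50
byte 6: 20 xor 3b = 1b
byte 7: 65 xor 3b = 5e
byte 8: 72 xor 3b = 49
byte 9: 72 xor 3b = 49
byte 10: 6f xor 3b = 54
byte 11: 72 xor 3b = 49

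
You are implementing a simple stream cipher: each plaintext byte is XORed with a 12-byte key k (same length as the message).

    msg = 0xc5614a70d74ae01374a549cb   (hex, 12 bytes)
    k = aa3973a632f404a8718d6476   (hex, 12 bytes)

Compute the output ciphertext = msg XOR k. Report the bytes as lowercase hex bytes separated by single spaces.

197 xor 170 = 111
 97 xor  57 =  88
 74 xor 115 =  57
112 xor 166 = 214
215 xor  50 = 229
 74 xor 244 = 190
224 xor   4 = 228
 19 xor 168 = 187
116 xor 113 =   5
165 xor 141 =  40
 73 xor 100 =  45
203 xor 118 = 189

6f 58 39 d6 e5 be e4 bb 05 28 2d bd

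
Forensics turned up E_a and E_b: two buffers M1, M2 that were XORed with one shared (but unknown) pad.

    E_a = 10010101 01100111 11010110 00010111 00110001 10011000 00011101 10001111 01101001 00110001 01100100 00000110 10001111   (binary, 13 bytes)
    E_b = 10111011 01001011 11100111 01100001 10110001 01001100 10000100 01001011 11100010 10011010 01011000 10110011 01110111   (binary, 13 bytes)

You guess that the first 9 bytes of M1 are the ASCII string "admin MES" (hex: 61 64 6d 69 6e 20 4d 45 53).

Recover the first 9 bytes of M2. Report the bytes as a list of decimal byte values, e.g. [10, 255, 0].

[79, 72, 92, 31, 238, 244, 212, 129, 216]

First, E_a ⊕ E_b = (M1 ⊕ K) ⊕ (M2 ⊕ K) = M1 ⊕ M2, so the key drops out. Then M2 = (M1 ⊕ M2) ⊕ M1 over the first 9 bytes.
byte 0: (95 ^ bb) ^ 61 = 2e ^ 61 = 4f
byte 1: (67 ^ 4b) ^ 64 = 2c ^ 64 = 48
byte 2: (d6 ^ e7) ^ 6d = 31 ^ 6d = 5c
byte 3: (17 ^ 61) ^ 69 = 76 ^ 69 = 1f
byte 4: (31 ^ b1) ^ 6e = 80 ^ 6e = ee
byte 5: (98 ^ 4c) ^ 20 = d4 ^ 20 = f4
byte 6: (1d ^ 84) ^ 4d = 99 ^ 4d = d4
byte 7: (8f ^ 4b) ^ 45 = c4 ^ 45 = 81
byte 8: (69 ^ e2) ^ 53 = 8b ^ 53 = d8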